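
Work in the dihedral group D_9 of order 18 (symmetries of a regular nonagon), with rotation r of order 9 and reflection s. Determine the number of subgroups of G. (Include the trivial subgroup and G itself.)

16

|G| = 18, so by Lagrange every subgroup order divides 18. Divisors: 1, 2, 3, 6, 9, 18.
Subgroups by order — order 1: 1; order 2: 9; order 3: 1; order 6: 3; order 9: 1; order 18: 1.
Total: 1 + 9 + 1 + 3 + 1 + 1 = 16.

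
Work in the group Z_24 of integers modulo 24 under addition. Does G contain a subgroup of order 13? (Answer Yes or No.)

No

13 does not divide |G| = 24, so by Lagrange no subgroup of order 13 exists.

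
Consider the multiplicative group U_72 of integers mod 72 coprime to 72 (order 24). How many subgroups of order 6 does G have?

7

|G| = 24 and 6 | 24, so subgroups of order 6 are possible by Lagrange.
The subgroups of order 6 are: {1, 11, 25, 35, 49, 59}; {1, 13, 25, 37, 49, 61}; {1, 17, 25, 41, 49, 65}; {1, 19, 25, 43, 49, 67}; … (7 in all).
So G has 7 subgroups of order 6.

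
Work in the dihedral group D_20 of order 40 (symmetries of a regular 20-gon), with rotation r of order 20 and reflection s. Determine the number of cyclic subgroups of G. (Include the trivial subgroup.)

Group the elements of G by the cyclic subgroup they generate; each cyclic subgroup of order d accounts for φ(d) elements.
Cyclic subgroups by order — order 1: 1; order 2: 21; order 4: 1; order 5: 1; order 10: 1; order 20: 1.
Total: 26.

26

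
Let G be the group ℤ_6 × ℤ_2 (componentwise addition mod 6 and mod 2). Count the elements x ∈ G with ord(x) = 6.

6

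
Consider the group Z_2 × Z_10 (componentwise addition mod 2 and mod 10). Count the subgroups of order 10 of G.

3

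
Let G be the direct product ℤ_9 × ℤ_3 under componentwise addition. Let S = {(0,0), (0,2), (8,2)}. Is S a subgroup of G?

No

(8,2) ∈ S but its inverse (1,1) ∉ S, so S is not a subgroup.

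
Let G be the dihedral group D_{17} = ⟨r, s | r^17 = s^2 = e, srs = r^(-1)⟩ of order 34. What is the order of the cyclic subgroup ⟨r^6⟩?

Computing powers of r^6: the smallest k with (r^6)^k = e is k = 17.

17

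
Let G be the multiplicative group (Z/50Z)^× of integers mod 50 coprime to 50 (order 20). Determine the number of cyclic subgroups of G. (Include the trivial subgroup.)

6

Group the elements of G by the cyclic subgroup they generate; each cyclic subgroup of order d accounts for φ(d) elements.
Cyclic subgroups by order — order 1: 1; order 2: 1; order 4: 1; order 5: 1; order 10: 1; order 20: 1.
Total: 6.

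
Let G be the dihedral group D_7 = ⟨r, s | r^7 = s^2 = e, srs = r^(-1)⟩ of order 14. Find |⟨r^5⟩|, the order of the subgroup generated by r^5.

Computing powers of r^5: the smallest k with (r^5)^k = e is k = 7.

7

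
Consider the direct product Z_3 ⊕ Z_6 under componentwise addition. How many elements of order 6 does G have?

8

An element (a,b) has order lcm(ord(a), ord(b)); count pairs with lcm equal to 6.
Enumerating gives 8 such elements.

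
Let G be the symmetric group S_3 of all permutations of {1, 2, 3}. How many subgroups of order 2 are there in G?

|G| = 6 and 2 | 6, so subgroups of order 2 are possible by Lagrange.
The subgroups of order 2 are: {e, (1 2)}; {e, (1 3)}; {e, (2 3)}.
So G has 3 subgroups of order 2.

3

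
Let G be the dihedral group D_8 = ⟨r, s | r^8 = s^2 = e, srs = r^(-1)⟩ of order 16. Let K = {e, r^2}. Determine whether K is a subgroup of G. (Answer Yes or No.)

r^2 ∈ K but its inverse r^6 ∉ K, so K is not a subgroup.

No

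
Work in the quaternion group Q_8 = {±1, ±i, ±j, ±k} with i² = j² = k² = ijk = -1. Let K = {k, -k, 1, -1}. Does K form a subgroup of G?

|K| = 4 divides |G| = 8, consistent with Lagrange.
K contains the identity, every element's inverse is in K, and K is closed under ·: it is a subgroup.
In fact K = ⟨-k⟩.

Yes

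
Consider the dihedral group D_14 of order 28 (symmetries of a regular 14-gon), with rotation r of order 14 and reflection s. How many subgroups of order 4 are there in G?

7

|G| = 28 and 4 | 28, so subgroups of order 4 are possible by Lagrange.
The subgroups of order 4 are: {e, r^7, r^3s, r^10s}; {e, r^7, r^4s, r^11s}; {e, r^7, r^5s, r^12s}; {e, r^7, r^6s, r^13s}; … (7 in all).
So G has 7 subgroups of order 4.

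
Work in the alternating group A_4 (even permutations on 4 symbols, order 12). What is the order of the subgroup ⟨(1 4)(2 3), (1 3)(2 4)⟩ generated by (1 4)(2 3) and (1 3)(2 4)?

|⟨(1 4)(2 3)⟩| = 2 and |⟨(1 3)(2 4)⟩| = 2, so |H| is a multiple of lcm(2, 2) = 2 and divides |G| = 12.
Closing under the operation: H = {e, (1 2)(3 4), (1 3)(2 4), (1 4)(2 3)}, so |H| = 4.

4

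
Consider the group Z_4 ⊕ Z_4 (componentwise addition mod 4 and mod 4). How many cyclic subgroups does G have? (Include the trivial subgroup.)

10

A cyclic subgroup of order d is generated by each of its φ(d) elements of order d, so the cyclic subgroups of order d number (#elements of order d)/φ(d).
Cyclic subgroups by order — order 1: 1; order 2: 3; order 4: 6.
Total: 10.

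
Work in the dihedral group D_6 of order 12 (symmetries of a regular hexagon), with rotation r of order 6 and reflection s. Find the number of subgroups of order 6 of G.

|G| = 12 and 6 | 12, so subgroups of order 6 are possible by Lagrange.
The subgroups of order 6 are: {e, r, r^2, r^3, r^4, r^5}; {e, r^2, r^4, s, r^2s, r^4s}; {e, r^2, r^4, rs, r^3s, r^5s}.
So G has 3 subgroups of order 6.

3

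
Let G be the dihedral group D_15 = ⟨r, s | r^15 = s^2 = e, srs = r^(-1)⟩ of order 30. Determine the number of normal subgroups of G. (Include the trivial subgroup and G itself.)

G has 28 subgroups. Checking conjugation-invariance by order — order 1: 1/1 normal; order 2: 0/15 normal; order 3: 1/1 normal; order 5: 1/1 normal; order 6: 0/5 normal; order 10: 0/3 normal; order 15: 1/1 normal; order 30: 1/1 normal.
Total normal subgroups: 5.

5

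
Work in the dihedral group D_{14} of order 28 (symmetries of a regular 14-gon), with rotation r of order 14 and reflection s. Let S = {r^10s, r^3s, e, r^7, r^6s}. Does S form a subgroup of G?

No

|S| = 5 does not divide |G| = 28, so by Lagrange S is not a subgroup.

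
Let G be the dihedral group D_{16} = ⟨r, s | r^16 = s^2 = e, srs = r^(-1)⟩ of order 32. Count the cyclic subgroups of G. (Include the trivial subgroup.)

21

Group the elements of G by the cyclic subgroup they generate; each cyclic subgroup of order d accounts for φ(d) elements.
Cyclic subgroups by order — order 1: 1; order 2: 17; order 4: 1; order 8: 1; order 16: 1.
Total: 21.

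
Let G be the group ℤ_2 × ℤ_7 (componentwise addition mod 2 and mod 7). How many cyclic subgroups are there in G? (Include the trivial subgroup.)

4

A cyclic subgroup of order d is generated by each of its φ(d) elements of order d, so the cyclic subgroups of order d number (#elements of order d)/φ(d).
Cyclic subgroups by order — order 1: 1; order 2: 1; order 7: 1; order 14: 1.
Total: 4.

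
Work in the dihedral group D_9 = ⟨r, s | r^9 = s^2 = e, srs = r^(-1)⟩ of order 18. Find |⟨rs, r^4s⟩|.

6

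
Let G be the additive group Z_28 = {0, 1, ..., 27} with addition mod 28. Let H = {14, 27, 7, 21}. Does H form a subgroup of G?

No

The identity 0 ∉ H, so H is not a subgroup.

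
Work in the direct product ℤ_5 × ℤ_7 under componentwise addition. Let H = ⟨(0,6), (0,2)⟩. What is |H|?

7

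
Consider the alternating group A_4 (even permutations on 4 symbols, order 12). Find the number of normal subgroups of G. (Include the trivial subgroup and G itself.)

G has 10 subgroups. Checking conjugation-invariance by order — order 1: 1/1 normal; order 2: 0/3 normal; order 3: 0/4 normal; order 4: 1/1 normal; order 12: 1/1 normal.
Total normal subgroups: 3.

3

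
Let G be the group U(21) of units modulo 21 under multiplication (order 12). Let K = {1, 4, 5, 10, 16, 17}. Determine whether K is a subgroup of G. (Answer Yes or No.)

No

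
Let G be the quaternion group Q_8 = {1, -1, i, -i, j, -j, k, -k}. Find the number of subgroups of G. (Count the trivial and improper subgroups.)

6

|G| = 8, so by Lagrange every subgroup order divides 8. Divisors: 1, 2, 4, 8.
Subgroups by order — order 1: 1; order 2: 1; order 4: 3; order 8: 1.
Total: 1 + 1 + 3 + 1 = 6.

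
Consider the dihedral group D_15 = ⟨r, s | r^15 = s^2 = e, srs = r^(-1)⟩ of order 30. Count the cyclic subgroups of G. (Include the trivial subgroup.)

Each element a generates a cyclic subgroup ⟨a⟩; distinct elements may generate the same one (a cyclic group of order d has φ(d) generators).
Cyclic subgroups by order — order 1: 1; order 2: 15; order 3: 1; order 5: 1; order 15: 1.
Total: 19.

19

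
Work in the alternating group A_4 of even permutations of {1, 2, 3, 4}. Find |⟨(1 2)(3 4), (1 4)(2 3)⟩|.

4

|⟨(1 2)(3 4)⟩| = 2 and |⟨(1 4)(2 3)⟩| = 2, so |H| is a multiple of lcm(2, 2) = 2 and divides |G| = 12.
Closing under the operation: H = {e, (1 2)(3 4), (1 3)(2 4), (1 4)(2 3)}, so |H| = 4.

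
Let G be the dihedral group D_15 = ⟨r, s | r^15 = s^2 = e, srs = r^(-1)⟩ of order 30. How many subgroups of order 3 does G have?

1

|G| = 30 and 3 | 30, so subgroups of order 3 are possible by Lagrange.
The subgroups of order 3 are: {e, r^5, r^10}.
So G has 1 subgroup of order 3.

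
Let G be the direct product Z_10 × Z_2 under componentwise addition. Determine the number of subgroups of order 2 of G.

|G| = 20 and 2 | 20, so subgroups of order 2 are possible by Lagrange.
The subgroups of order 2 are: {(0,0), (0,1)}; {(0,0), (5,0)}; {(0,0), (5,1)}.
So G has 3 subgroups of order 2.

3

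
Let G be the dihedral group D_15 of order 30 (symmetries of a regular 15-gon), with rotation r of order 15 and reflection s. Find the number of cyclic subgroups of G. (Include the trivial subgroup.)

Group the elements of G by the cyclic subgroup they generate; each cyclic subgroup of order d accounts for φ(d) elements.
Cyclic subgroups by order — order 1: 1; order 2: 15; order 3: 1; order 5: 1; order 15: 1.
Total: 19.

19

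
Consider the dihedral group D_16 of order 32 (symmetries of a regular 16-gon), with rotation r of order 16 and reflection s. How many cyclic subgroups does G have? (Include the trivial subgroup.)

Group the elements of G by the cyclic subgroup they generate; each cyclic subgroup of order d accounts for φ(d) elements.
Cyclic subgroups by order — order 1: 1; order 2: 17; order 4: 1; order 8: 1; order 16: 1.
Total: 21.

21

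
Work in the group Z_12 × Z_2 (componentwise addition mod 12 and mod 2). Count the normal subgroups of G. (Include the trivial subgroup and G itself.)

16

G is abelian, so every subgroup is normal.
G has 16 subgroups in total, hence 16 normal subgroups.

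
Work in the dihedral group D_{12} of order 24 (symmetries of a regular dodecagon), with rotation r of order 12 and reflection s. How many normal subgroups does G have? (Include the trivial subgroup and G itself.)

9

G has 34 subgroups. Checking conjugation-invariance by order — order 1: 1/1 normal; order 2: 1/13 normal; order 3: 1/1 normal; order 4: 1/7 normal; order 6: 1/5 normal; order 8: 0/3 normal; order 12: 3/3 normal; order 24: 1/1 normal.
Total normal subgroups: 9.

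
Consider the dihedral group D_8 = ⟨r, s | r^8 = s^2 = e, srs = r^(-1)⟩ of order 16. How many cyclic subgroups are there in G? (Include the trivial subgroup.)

Group the elements of G by the cyclic subgroup they generate; each cyclic subgroup of order d accounts for φ(d) elements.
Cyclic subgroups by order — order 1: 1; order 2: 9; order 4: 1; order 8: 1.
Total: 12.

12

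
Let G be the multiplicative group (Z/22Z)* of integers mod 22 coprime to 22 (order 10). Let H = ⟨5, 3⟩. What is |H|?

5

|⟨5⟩| = 5 and |⟨3⟩| = 5, so |H| is a multiple of lcm(5, 5) = 5 and divides |G| = 10.
Closing under the operation: H = {1, 3, 5, 9, 15}, so |H| = 5.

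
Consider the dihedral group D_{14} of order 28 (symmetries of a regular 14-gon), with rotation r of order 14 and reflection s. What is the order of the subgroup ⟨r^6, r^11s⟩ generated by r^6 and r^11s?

14

|⟨r^6⟩| = 7 and |⟨r^11s⟩| = 2, so |H| is a multiple of lcm(7, 2) = 14 and divides |G| = 28.
Closing under the operation: H = {e, r^2, r^4, r^6, r^8, r^10, r^12, rs, r^3s, r^5s, r^7s, r^9s, r^11s, r^13s}, so |H| = 14.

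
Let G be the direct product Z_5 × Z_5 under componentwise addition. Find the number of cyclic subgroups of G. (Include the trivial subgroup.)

7

Group the elements of G by the cyclic subgroup they generate; each cyclic subgroup of order d accounts for φ(d) elements.
Cyclic subgroups by order — order 1: 1; order 5: 6.
Total: 7.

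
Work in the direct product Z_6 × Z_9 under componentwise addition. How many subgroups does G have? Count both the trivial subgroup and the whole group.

20

|G| = 54, so by Lagrange every subgroup order divides 54. Divisors: 1, 2, 3, 6, 9, 18, 27, 54.
Subgroups by order — order 1: 1; order 2: 1; order 3: 4; order 6: 4; order 9: 4; order 18: 4; order 27: 1; order 54: 1.
Total: 1 + 1 + 4 + 4 + 4 + 4 + 1 + 1 = 20.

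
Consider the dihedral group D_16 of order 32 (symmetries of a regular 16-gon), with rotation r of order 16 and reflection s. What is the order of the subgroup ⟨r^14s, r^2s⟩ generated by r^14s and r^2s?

|⟨r^14s⟩| = 2 and |⟨r^2s⟩| = 2, so |H| is a multiple of lcm(2, 2) = 2 and divides |G| = 32.
Closing under the operation: H = {e, r^4, r^8, r^12, r^2s, r^6s, r^10s, r^14s}, so |H| = 8.

8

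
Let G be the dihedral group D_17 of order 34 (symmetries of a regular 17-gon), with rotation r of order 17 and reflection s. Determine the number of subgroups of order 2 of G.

17

|G| = 34 and 2 | 34, so subgroups of order 2 are possible by Lagrange.
The subgroups of order 2 are: {e, r^10s}; {e, r^11s}; {e, r^12s}; {e, r^13s}; … (17 in all).
So G has 17 subgroups of order 2.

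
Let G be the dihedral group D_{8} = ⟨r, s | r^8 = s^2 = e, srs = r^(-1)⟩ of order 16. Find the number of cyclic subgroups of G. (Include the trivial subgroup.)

12

Each element a generates a cyclic subgroup ⟨a⟩; distinct elements may generate the same one (a cyclic group of order d has φ(d) generators).
Cyclic subgroups by order — order 1: 1; order 2: 9; order 4: 1; order 8: 1.
Total: 12.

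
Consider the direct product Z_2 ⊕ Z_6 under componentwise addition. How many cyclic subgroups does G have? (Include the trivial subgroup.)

Each element a generates a cyclic subgroup ⟨a⟩; distinct elements may generate the same one (a cyclic group of order d has φ(d) generators).
Cyclic subgroups by order — order 1: 1; order 2: 3; order 3: 1; order 6: 3.
Total: 8.

8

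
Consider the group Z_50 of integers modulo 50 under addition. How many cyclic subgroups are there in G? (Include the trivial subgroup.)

Each element a generates a cyclic subgroup ⟨a⟩; distinct elements may generate the same one (a cyclic group of order d has φ(d) generators).
Cyclic subgroups by order — order 1: 1; order 2: 1; order 5: 1; order 10: 1; order 25: 1; order 50: 1.
Total: 6.

6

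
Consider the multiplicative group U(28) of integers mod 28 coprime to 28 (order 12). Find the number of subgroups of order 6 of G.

3

|G| = 12 and 6 | 12, so subgroups of order 6 are possible by Lagrange.
The subgroups of order 6 are: {1, 9, 11, 15, 23, 25}; {1, 5, 9, 13, 17, 25}; {1, 3, 9, 19, 25, 27}.
So G has 3 subgroups of order 6.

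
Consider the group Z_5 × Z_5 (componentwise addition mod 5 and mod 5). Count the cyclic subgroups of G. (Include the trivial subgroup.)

7

Each element a generates a cyclic subgroup ⟨a⟩; distinct elements may generate the same one (a cyclic group of order d has φ(d) generators).
Cyclic subgroups by order — order 1: 1; order 5: 6.
Total: 7.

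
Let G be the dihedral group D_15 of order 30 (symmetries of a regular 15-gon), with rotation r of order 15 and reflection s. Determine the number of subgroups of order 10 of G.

|G| = 30 and 10 | 30, so subgroups of order 10 are possible by Lagrange.
The subgroups of order 10 are: {e, r^3, r^6, r^9, r^12, rs, r^4s, r^7s, r^10s, r^13s}; {e, r^3, r^6, r^9, r^12, r^2s, r^5s, r^8s, r^11s, r^14s}; {e, r^3, r^6, r^9, r^12, s, r^3s, r^6s, r^9s, r^12s}.
So G has 3 subgroups of order 10.

3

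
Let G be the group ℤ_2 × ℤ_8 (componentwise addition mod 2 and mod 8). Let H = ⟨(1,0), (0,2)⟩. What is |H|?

|⟨(1,0)⟩| = 2 and |⟨(0,2)⟩| = 4, so |H| is a multiple of lcm(2, 4) = 4 and divides |G| = 16.
Closing under the operation: H = {(0,0), (0,2), (0,4), (0,6), (1,0), (1,2), (1,4), (1,6)}, so |H| = 8.

8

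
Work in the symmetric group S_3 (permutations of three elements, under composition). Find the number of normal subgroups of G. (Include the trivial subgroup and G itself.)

3

G has 6 subgroups. Checking conjugation-invariance by order — order 1: 1/1 normal; order 2: 0/3 normal; order 3: 1/1 normal; order 6: 1/1 normal.
Total normal subgroups: 3.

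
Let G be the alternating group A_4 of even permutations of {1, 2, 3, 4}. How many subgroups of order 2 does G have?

|G| = 12 and 2 | 12, so subgroups of order 2 are possible by Lagrange.
The subgroups of order 2 are: {e, (1 2)(3 4)}; {e, (1 3)(2 4)}; {e, (1 4)(2 3)}.
So G has 3 subgroups of order 2.

3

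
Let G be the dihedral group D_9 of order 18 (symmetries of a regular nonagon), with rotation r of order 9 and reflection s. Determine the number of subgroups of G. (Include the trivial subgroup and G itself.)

16

|G| = 18, so by Lagrange every subgroup order divides 18. Divisors: 1, 2, 3, 6, 9, 18.
Subgroups by order — order 1: 1; order 2: 9; order 3: 1; order 6: 3; order 9: 1; order 18: 1.
Total: 1 + 9 + 1 + 3 + 1 + 1 = 16.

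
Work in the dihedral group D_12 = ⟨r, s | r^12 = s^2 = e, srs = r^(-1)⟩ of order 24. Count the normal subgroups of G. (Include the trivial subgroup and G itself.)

G has 34 subgroups. Checking conjugation-invariance by order — order 1: 1/1 normal; order 2: 1/13 normal; order 3: 1/1 normal; order 4: 1/7 normal; order 6: 1/5 normal; order 8: 0/3 normal; order 12: 3/3 normal; order 24: 1/1 normal.
Total normal subgroups: 9.

9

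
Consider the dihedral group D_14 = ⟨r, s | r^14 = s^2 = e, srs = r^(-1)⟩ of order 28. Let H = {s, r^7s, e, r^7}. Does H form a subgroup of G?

|H| = 4 divides |G| = 28, consistent with Lagrange.
H contains the identity, every element's inverse is in H, and H is closed under ·: it is a subgroup.

Yes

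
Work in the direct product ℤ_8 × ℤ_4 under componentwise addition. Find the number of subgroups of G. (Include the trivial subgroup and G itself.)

22

|G| = 32, so by Lagrange every subgroup order divides 32. Divisors: 1, 2, 4, 8, 16, 32.
Subgroups by order — order 1: 1; order 2: 3; order 4: 7; order 8: 7; order 16: 3; order 32: 1.
Total: 1 + 3 + 7 + 7 + 3 + 1 = 22.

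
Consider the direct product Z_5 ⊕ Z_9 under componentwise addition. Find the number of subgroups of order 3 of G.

1

|G| = 45 and 3 | 45, so subgroups of order 3 are possible by Lagrange.
The subgroups of order 3 are: {(0,0), (0,3), (0,6)}.
So G has 1 subgroup of order 3.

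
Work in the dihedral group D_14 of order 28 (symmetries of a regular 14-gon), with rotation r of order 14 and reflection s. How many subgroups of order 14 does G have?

|G| = 28 and 14 | 28, so subgroups of order 14 are possible by Lagrange.
The subgroups of order 14 are: {e, r, r^2, r^3, r^4, r^5, r^6, r^7, r^8, r^9, r^10, r^11, r^12, r^13}; {e, r^2, r^4, r^6, r^8, r^10, r^12, s, r^2s, r^4s, r^6s, r^8s, r^10s, r^12s}; {e, r^2, r^4, r^6, r^8, r^10, r^12, rs, r^3s, r^5s, r^7s, r^9s, r^11s, r^13s}.
So G has 3 subgroups of order 14.

3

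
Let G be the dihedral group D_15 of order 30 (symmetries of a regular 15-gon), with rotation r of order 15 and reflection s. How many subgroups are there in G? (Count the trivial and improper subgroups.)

28

|G| = 30, so by Lagrange every subgroup order divides 30. Divisors: 1, 2, 3, 5, 6, 10, 15, 30.
Subgroups by order — order 1: 1; order 2: 15; order 3: 1; order 5: 1; order 6: 5; order 10: 3; order 15: 1; order 30: 1.
Total: 1 + 15 + 1 + 1 + 5 + 3 + 1 + 1 = 28.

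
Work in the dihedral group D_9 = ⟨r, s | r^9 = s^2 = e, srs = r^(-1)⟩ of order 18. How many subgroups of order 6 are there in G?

3

|G| = 18 and 6 | 18, so subgroups of order 6 are possible by Lagrange.
The subgroups of order 6 are: {e, r^3, r^6, r^2s, r^5s, r^8s}; {e, r^3, r^6, s, r^3s, r^6s}; {e, r^3, r^6, rs, r^4s, r^7s}.
So G has 3 subgroups of order 6.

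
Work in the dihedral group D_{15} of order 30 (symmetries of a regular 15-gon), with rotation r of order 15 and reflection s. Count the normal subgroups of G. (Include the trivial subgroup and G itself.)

G has 28 subgroups. Checking conjugation-invariance by order — order 1: 1/1 normal; order 2: 0/15 normal; order 3: 1/1 normal; order 5: 1/1 normal; order 6: 0/5 normal; order 10: 0/3 normal; order 15: 1/1 normal; order 30: 1/1 normal.
Total normal subgroups: 5.

5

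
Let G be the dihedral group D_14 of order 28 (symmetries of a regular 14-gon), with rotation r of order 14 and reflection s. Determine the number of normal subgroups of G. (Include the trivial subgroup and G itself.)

7

G has 28 subgroups. Checking conjugation-invariance by order — order 1: 1/1 normal; order 2: 1/15 normal; order 4: 0/7 normal; order 7: 1/1 normal; order 14: 3/3 normal; order 28: 1/1 normal.
Total normal subgroups: 7.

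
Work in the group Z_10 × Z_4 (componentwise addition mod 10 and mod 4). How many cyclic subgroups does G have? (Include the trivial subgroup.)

12

Group the elements of G by the cyclic subgroup they generate; each cyclic subgroup of order d accounts for φ(d) elements.
Cyclic subgroups by order — order 1: 1; order 2: 3; order 4: 2; order 5: 1; order 10: 3; order 20: 2.
Total: 12.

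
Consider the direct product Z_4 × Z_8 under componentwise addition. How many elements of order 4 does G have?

12

An element (a,b) has order lcm(ord(a), ord(b)); count pairs with lcm equal to 4.
Enumerating gives 12 such elements.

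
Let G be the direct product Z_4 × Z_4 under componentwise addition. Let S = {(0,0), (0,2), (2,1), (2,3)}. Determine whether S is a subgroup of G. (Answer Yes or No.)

|S| = 4 divides |G| = 16, consistent with Lagrange.
S contains the identity, every element's inverse is in S, and S is closed under +: it is a subgroup.
In fact S = ⟨(2,3)⟩.

Yes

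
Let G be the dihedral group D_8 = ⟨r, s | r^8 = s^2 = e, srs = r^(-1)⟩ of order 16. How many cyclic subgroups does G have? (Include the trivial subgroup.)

12

A cyclic subgroup of order d is generated by each of its φ(d) elements of order d, so the cyclic subgroups of order d number (#elements of order d)/φ(d).
Cyclic subgroups by order — order 1: 1; order 2: 9; order 4: 1; order 8: 1.
Total: 12.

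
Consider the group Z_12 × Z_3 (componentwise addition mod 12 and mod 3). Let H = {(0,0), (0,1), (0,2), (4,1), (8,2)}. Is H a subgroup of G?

No

|H| = 5 does not divide |G| = 36, so by Lagrange H is not a subgroup.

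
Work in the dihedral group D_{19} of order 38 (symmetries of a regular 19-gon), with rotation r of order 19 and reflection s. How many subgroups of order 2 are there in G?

|G| = 38 and 2 | 38, so subgroups of order 2 are possible by Lagrange.
The subgroups of order 2 are: {e, r^10s}; {e, r^11s}; {e, r^12s}; {e, r^13s}; … (19 in all).
So G has 19 subgroups of order 2.

19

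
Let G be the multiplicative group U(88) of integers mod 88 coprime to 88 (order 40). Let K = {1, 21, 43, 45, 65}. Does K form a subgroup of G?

No

Closure fails: 65 · 43 = 67 ∉ K. So K is not a subgroup.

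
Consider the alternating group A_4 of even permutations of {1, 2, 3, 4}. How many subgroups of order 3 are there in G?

|G| = 12 and 3 | 12, so subgroups of order 3 are possible by Lagrange.
The subgroups of order 3 are: {e, (1 2 3), (1 3 2)}; {e, (1 2 4), (1 4 2)}; {e, (1 3 4), (1 4 3)}; {e, (2 3 4), (2 4 3)}.
So G has 4 subgroups of order 3.

4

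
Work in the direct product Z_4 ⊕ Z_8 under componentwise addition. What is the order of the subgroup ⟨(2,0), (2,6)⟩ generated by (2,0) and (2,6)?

|⟨(2,0)⟩| = 2 and |⟨(2,6)⟩| = 4, so |H| is a multiple of lcm(2, 4) = 4 and divides |G| = 32.
Closing under the operation: H = {(0,0), (0,2), (0,4), (0,6), (2,0), (2,2), (2,4), (2,6)}, so |H| = 8.

8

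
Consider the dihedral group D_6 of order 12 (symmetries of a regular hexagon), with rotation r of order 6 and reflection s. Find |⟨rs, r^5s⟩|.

|⟨rs⟩| = 2 and |⟨r^5s⟩| = 2, so |H| is a multiple of lcm(2, 2) = 2 and divides |G| = 12.
Closing under the operation: H = {e, r^2, r^4, rs, r^3s, r^5s}, so |H| = 6.

6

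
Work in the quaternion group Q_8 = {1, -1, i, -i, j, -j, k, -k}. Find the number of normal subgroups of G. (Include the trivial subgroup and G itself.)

G has 6 subgroups. Checking conjugation-invariance by order — order 1: 1/1 normal; order 2: 1/1 normal; order 4: 3/3 normal; order 8: 1/1 normal.
Total normal subgroups: 6.

6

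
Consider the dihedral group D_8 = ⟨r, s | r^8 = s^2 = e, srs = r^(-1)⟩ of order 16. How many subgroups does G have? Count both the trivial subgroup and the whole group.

19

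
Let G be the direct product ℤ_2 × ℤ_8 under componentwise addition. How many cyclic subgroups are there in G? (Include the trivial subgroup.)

8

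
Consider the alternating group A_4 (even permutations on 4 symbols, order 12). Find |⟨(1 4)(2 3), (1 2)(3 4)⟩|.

4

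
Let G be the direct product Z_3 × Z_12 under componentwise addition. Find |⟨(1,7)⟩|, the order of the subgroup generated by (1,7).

The order of (1,7) in Z_3 × Z_12 is lcm(ord(1) in Z_3, ord(7) in Z_12).
ord(1) = 3 and ord(7) = 12, so |⟨(1,7)⟩| = lcm(3, 12) = 12.

12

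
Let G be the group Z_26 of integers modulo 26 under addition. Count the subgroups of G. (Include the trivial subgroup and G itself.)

4

Subgroups of the cyclic group Z_26 correspond bijectively to divisors of 26.
Divisors of 26: 1, 2, 13, 26.
So Z_26 has 4 subgroups.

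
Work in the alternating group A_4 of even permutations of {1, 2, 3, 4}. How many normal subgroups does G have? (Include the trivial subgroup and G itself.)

3

G has 10 subgroups. Checking conjugation-invariance by order — order 1: 1/1 normal; order 2: 0/3 normal; order 3: 0/4 normal; order 4: 1/1 normal; order 12: 1/1 normal.
Total normal subgroups: 3.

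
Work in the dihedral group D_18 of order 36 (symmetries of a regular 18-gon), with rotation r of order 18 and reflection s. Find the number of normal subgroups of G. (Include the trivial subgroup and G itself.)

G has 45 subgroups. Checking conjugation-invariance by order — order 1: 1/1 normal; order 2: 1/19 normal; order 3: 1/1 normal; order 4: 0/9 normal; order 6: 1/7 normal; order 9: 1/1 normal; order 12: 0/3 normal; order 18: 3/3 normal; order 36: 1/1 normal.
Total normal subgroups: 9.

9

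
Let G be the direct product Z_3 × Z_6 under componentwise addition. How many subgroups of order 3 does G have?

4

|G| = 18 and 3 | 18, so subgroups of order 3 are possible by Lagrange.
The subgroups of order 3 are: {(0,0), (0,2), (0,4)}; {(0,0), (1,0), (2,0)}; {(0,0), (1,2), (2,4)}; {(0,0), (1,4), (2,2)}.
So G has 4 subgroups of order 3.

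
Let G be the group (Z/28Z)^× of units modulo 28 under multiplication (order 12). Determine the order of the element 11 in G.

6

Compute successive powers of 11 mod 28: 11, 9, 15, 25, 23, 1; 11^6 ≡ 1 (mod 28).
So |⟨11⟩| = 6.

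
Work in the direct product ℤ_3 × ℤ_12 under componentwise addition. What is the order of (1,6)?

6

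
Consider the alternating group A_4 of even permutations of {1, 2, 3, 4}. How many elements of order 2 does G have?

The elements of order 2 are: (1 2)(3 4), (1 3)(2 4), (1 4)(2 3).
That's 3.

3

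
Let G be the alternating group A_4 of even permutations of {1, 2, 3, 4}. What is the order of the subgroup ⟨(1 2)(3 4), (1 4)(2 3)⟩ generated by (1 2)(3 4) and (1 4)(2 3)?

4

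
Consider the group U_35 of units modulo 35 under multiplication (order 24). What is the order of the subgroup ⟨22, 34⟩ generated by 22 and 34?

|⟨22⟩| = 4 and |⟨34⟩| = 2, so |H| is a multiple of lcm(4, 2) = 4 and divides |G| = 24.
Closing under the operation: H = {1, 6, 8, 13, 22, 27, 29, 34}, so |H| = 8.

8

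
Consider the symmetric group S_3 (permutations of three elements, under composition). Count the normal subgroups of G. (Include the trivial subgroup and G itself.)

G has 6 subgroups. Checking conjugation-invariance by order — order 1: 1/1 normal; order 2: 0/3 normal; order 3: 1/1 normal; order 6: 1/1 normal.
Total normal subgroups: 3.

3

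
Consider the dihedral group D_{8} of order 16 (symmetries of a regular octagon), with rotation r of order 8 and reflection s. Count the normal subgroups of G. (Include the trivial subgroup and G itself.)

7

G has 19 subgroups. Checking conjugation-invariance by order — order 1: 1/1 normal; order 2: 1/9 normal; order 4: 1/5 normal; order 8: 3/3 normal; order 16: 1/1 normal.
Total normal subgroups: 7.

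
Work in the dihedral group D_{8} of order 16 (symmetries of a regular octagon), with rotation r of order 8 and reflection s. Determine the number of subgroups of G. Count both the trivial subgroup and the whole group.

|G| = 16, so by Lagrange every subgroup order divides 16. Divisors: 1, 2, 4, 8, 16.
Subgroups by order — order 1: 1; order 2: 9; order 4: 5; order 8: 3; order 16: 1.
Total: 1 + 9 + 5 + 3 + 1 = 19.

19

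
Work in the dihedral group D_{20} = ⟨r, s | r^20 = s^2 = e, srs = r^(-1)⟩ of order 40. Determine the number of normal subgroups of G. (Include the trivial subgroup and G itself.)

9

G has 48 subgroups. Checking conjugation-invariance by order — order 1: 1/1 normal; order 2: 1/21 normal; order 4: 1/11 normal; order 5: 1/1 normal; order 8: 0/5 normal; order 10: 1/5 normal; order 20: 3/3 normal; order 40: 1/1 normal.
Total normal subgroups: 9.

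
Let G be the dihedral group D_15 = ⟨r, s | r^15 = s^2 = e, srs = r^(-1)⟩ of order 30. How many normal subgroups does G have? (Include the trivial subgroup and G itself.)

G has 28 subgroups. Checking conjugation-invariance by order — order 1: 1/1 normal; order 2: 0/15 normal; order 3: 1/1 normal; order 5: 1/1 normal; order 6: 0/5 normal; order 10: 0/3 normal; order 15: 1/1 normal; order 30: 1/1 normal.
Total normal subgroups: 5.

5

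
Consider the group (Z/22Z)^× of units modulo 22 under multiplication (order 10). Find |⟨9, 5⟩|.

5

|⟨9⟩| = 5 and |⟨5⟩| = 5, so |H| is a multiple of lcm(5, 5) = 5 and divides |G| = 10.
Closing under the operation: H = {1, 3, 5, 9, 15}, so |H| = 5.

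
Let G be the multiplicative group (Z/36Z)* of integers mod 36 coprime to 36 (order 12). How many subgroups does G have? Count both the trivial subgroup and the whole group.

|G| = 12, so by Lagrange every subgroup order divides 12. Divisors: 1, 2, 3, 4, 6, 12.
Subgroups by order — order 1: 1; order 2: 3; order 3: 1; order 4: 1; order 6: 3; order 12: 1.
Total: 1 + 3 + 1 + 1 + 3 + 1 = 10.

10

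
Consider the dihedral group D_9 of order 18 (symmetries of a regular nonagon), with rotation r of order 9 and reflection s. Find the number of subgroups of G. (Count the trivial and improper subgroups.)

|G| = 18, so by Lagrange every subgroup order divides 18. Divisors: 1, 2, 3, 6, 9, 18.
Subgroups by order — order 1: 1; order 2: 9; order 3: 1; order 6: 3; order 9: 1; order 18: 1.
Total: 1 + 9 + 1 + 3 + 1 + 1 = 16.

16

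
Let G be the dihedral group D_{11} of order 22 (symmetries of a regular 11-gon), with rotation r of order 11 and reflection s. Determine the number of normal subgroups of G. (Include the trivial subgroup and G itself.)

G has 14 subgroups. Checking conjugation-invariance by order — order 1: 1/1 normal; order 2: 0/11 normal; order 11: 1/1 normal; order 22: 1/1 normal.
Total normal subgroups: 3.

3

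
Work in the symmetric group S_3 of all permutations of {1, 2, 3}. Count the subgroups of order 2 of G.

|G| = 6 and 2 | 6, so subgroups of order 2 are possible by Lagrange.
The subgroups of order 2 are: {e, (1 2)}; {e, (1 3)}; {e, (2 3)}.
So G has 3 subgroups of order 2.

3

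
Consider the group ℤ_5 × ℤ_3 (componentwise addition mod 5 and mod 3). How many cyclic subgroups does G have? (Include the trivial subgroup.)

4

A cyclic subgroup of order d is generated by each of its φ(d) elements of order d, so the cyclic subgroups of order d number (#elements of order d)/φ(d).
Cyclic subgroups by order — order 1: 1; order 3: 1; order 5: 1; order 15: 1.
Total: 4.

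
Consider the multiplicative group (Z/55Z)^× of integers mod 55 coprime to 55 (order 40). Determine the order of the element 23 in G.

Compute successive powers of 23 mod 55: 23, 34, 12, 1; 23^4 ≡ 1 (mod 55).
So |⟨23⟩| = 4.

4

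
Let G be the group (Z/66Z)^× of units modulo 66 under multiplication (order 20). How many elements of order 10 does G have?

Enumerating element orders in G gives 12 elements of order 10.

12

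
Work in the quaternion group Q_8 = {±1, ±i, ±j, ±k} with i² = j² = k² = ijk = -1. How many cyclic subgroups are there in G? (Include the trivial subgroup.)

5

A cyclic subgroup of order d is generated by each of its φ(d) elements of order d, so the cyclic subgroups of order d number (#elements of order d)/φ(d).
Cyclic subgroups by order — order 1: 1; order 2: 1; order 4: 3.
Total: 5.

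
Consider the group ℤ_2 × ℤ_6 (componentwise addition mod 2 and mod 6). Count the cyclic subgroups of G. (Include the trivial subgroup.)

8

A cyclic subgroup of order d is generated by each of its φ(d) elements of order d, so the cyclic subgroups of order d number (#elements of order d)/φ(d).
Cyclic subgroups by order — order 1: 1; order 2: 3; order 3: 1; order 6: 3.
Total: 8.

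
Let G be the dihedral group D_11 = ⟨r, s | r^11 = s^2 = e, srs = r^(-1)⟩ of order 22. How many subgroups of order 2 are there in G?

11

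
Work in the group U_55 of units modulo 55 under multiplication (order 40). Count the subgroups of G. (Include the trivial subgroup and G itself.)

|G| = 40, so by Lagrange every subgroup order divides 40. Divisors: 1, 2, 4, 5, 8, 10, 20, 40.
Subgroups by order — order 1: 1; order 2: 3; order 4: 3; order 5: 1; order 8: 1; order 10: 3; order 20: 3; order 40: 1.
Total: 1 + 3 + 3 + 1 + 1 + 3 + 3 + 1 = 16.

16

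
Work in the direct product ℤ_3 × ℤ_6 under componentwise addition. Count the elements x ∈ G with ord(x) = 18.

An element (a,b) has order lcm(ord(a), ord(b)); count pairs with lcm equal to 18.
Enumerating gives 0 such elements.

0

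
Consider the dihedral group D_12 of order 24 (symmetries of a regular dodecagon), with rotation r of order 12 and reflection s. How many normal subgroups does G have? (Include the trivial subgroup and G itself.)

G has 34 subgroups. Checking conjugation-invariance by order — order 1: 1/1 normal; order 2: 1/13 normal; order 3: 1/1 normal; order 4: 1/7 normal; order 6: 1/5 normal; order 8: 0/3 normal; order 12: 3/3 normal; order 24: 1/1 normal.
Total normal subgroups: 9.

9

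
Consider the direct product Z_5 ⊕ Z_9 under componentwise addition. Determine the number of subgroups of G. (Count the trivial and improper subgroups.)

6

|G| = 45, so by Lagrange every subgroup order divides 45. Divisors: 1, 3, 5, 9, 15, 45.
Subgroups by order — order 1: 1; order 3: 1; order 5: 1; order 9: 1; order 15: 1; order 45: 1.
Total: 1 + 1 + 1 + 1 + 1 + 1 = 6.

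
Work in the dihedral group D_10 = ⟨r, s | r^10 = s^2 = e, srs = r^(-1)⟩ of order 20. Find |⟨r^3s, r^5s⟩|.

10

|⟨r^3s⟩| = 2 and |⟨r^5s⟩| = 2, so |H| is a multiple of lcm(2, 2) = 2 and divides |G| = 20.
Closing under the operation: H = {e, r^2, r^4, r^6, r^8, rs, r^3s, r^5s, r^7s, r^9s}, so |H| = 10.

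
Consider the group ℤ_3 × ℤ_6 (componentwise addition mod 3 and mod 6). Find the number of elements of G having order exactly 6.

8

An element (a,b) has order lcm(ord(a), ord(b)); count pairs with lcm equal to 6.
Enumerating gives 8 such elements.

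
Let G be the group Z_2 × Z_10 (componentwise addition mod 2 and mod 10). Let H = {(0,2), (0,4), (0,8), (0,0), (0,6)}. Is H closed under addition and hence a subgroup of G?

Yes

|H| = 5 divides |G| = 20, consistent with Lagrange.
H contains the identity, every element's inverse is in H, and H is closed under +: it is a subgroup.
In fact H = ⟨(0,2)⟩.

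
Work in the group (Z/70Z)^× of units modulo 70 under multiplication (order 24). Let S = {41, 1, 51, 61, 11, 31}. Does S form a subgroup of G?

Yes

|S| = 6 divides |G| = 24, consistent with Lagrange.
S contains the identity, every element's inverse is in S, and S is closed under ·: it is a subgroup.
In fact S = ⟨61⟩.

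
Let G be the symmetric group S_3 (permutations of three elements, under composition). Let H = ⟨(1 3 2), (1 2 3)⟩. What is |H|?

|⟨(1 3 2)⟩| = 3 and |⟨(1 2 3)⟩| = 3, so |H| is a multiple of lcm(3, 3) = 3 and divides |G| = 6.
Closing under the operation: H = {e, (1 2 3), (1 3 2)}, so |H| = 3.

3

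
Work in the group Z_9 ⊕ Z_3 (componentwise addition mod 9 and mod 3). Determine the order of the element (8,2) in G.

9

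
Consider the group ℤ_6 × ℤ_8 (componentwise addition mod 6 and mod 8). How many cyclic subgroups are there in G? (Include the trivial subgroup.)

Each element a generates a cyclic subgroup ⟨a⟩; distinct elements may generate the same one (a cyclic group of order d has φ(d) generators).
Cyclic subgroups by order — order 1: 1; order 2: 3; order 3: 1; order 4: 2; order 6: 3; order 8: 2; order 12: 2; order 24: 2.
Total: 16.

16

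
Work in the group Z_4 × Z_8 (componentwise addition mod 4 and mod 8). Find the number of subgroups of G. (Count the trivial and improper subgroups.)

22

|G| = 32, so by Lagrange every subgroup order divides 32. Divisors: 1, 2, 4, 8, 16, 32.
Subgroups by order — order 1: 1; order 2: 3; order 4: 7; order 8: 7; order 16: 3; order 32: 1.
Total: 1 + 3 + 7 + 7 + 3 + 1 = 22.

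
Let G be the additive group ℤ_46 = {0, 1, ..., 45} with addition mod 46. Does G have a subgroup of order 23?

23 | 46. A subgroup of order 23 is {0, 2, 4, 6, 8, 10, 12, 14, 16, 18, 20, 22, 24, 26, 28, 30, 32, 34, 36, 38, 40, 42, 44}.

Yes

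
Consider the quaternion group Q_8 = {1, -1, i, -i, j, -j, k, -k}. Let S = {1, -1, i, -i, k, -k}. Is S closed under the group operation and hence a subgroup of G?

No

|S| = 6 does not divide |G| = 8, so by Lagrange S is not a subgroup.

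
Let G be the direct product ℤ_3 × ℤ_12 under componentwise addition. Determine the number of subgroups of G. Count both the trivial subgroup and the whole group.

|G| = 36, so by Lagrange every subgroup order divides 36. Divisors: 1, 2, 3, 4, 6, 9, 12, 18, 36.
Subgroups by order — order 1: 1; order 2: 1; order 3: 4; order 4: 1; order 6: 4; order 9: 1; order 12: 4; order 18: 1; order 36: 1.
Total: 1 + 1 + 4 + 1 + 4 + 1 + 4 + 1 + 1 = 18.

18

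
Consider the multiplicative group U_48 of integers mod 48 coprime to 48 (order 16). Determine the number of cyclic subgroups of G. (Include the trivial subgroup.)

12

A cyclic subgroup of order d is generated by each of its φ(d) elements of order d, so the cyclic subgroups of order d number (#elements of order d)/φ(d).
Cyclic subgroups by order — order 1: 1; order 2: 7; order 4: 4.
Total: 12.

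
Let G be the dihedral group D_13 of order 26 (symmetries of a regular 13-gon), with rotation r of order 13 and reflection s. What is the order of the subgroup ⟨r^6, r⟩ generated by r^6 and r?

13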